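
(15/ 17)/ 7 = 15/ 119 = 0.13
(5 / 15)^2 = 1 / 9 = 0.11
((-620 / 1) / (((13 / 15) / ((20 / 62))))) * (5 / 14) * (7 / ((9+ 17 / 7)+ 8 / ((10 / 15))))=-13125 / 533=-24.62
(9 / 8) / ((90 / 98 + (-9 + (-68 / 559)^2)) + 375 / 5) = 137804121 / 8198814200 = 0.02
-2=-2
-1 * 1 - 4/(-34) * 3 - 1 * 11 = -11.65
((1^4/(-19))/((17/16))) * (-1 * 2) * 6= 192/323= 0.59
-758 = -758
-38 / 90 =-19 / 45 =-0.42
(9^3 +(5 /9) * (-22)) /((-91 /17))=-109667 /819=-133.90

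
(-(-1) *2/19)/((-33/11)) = -0.04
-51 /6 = -17 /2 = -8.50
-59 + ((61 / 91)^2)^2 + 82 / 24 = -45573348895 / 822899532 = -55.38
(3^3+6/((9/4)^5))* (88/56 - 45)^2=49302919424/964467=51119.34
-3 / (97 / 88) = -264 / 97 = -2.72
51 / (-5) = -51 / 5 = -10.20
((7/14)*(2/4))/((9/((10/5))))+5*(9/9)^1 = 91/18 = 5.06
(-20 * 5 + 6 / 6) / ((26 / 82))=-312.23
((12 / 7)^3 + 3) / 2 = 2757 / 686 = 4.02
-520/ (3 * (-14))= 260/ 21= 12.38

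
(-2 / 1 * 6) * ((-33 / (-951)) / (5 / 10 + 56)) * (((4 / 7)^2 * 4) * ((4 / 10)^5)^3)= -553648128 / 53565338134765625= -0.00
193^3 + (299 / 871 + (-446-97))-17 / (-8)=7188516.47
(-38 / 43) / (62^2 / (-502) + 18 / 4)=19076 / 68155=0.28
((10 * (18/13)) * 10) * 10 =18000/13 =1384.62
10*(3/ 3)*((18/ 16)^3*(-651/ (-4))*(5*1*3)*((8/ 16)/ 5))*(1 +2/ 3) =11864475/ 2048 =5793.20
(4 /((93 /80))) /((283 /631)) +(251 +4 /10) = 34092583 /131595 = 259.07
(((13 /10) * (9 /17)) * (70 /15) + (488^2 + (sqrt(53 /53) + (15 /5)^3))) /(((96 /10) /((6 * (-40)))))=-101224465 /17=-5954380.29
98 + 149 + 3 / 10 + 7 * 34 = 4853 / 10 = 485.30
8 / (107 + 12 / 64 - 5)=128 / 1635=0.08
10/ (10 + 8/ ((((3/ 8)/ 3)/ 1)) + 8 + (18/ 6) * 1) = 2/ 17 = 0.12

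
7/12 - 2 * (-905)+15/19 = 412993/228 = 1811.37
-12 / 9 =-1.33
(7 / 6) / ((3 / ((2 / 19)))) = 7 / 171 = 0.04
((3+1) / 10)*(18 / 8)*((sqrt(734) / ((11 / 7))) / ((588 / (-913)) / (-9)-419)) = -15687*sqrt(734) / 11474450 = -0.04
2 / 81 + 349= 28271 / 81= 349.02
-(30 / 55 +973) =-10709 / 11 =-973.55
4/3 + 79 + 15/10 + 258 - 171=1013/6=168.83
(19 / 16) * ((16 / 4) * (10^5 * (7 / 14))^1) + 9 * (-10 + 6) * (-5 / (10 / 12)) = 237716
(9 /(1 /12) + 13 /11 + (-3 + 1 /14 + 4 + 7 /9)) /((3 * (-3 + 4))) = 153889 /4158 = 37.01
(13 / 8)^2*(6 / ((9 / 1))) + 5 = 649 / 96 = 6.76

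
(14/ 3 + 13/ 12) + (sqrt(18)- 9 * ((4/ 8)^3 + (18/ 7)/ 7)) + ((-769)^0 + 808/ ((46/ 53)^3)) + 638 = 3 * sqrt(2) + 8948316019/ 4769464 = 1880.41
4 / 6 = 2 / 3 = 0.67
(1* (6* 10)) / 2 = 30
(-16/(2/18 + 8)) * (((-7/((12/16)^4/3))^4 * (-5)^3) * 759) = 5217981537714176000/1436859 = 3631519542080.45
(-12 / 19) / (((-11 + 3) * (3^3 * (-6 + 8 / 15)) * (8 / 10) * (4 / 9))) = -75 / 49856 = -0.00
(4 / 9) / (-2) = -2 / 9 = -0.22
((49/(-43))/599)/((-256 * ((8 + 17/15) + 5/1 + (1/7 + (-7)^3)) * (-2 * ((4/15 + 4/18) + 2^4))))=33075/48249360830464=0.00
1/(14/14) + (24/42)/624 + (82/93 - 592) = -19976653/33852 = -590.12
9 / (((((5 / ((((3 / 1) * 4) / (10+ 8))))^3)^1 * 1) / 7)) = 56 / 375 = 0.15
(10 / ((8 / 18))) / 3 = 15 / 2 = 7.50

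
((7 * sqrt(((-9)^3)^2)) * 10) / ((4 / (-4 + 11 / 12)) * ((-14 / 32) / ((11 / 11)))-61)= -944055 / 1118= -844.41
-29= -29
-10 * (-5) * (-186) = -9300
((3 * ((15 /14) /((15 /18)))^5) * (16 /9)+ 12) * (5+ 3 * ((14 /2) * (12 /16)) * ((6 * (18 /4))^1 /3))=75812811 /16807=4510.79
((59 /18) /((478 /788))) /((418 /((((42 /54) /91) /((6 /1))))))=11623 /631180836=0.00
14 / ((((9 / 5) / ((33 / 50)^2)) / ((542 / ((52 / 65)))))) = 229537 / 100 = 2295.37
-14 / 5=-2.80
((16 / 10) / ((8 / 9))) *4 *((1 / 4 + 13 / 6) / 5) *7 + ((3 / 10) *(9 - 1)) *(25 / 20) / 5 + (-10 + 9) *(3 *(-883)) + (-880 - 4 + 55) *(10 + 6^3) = -4617001 / 25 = -184680.04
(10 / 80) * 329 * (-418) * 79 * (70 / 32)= -190124165 / 64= -2970690.08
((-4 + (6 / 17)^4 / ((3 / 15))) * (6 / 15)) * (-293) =191975944 / 417605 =459.71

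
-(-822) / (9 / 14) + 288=4700 / 3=1566.67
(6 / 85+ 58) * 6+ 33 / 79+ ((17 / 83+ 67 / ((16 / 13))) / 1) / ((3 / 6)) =2042673391 / 4458760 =458.13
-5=-5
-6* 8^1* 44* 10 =-21120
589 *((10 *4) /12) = 5890 /3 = 1963.33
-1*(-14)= 14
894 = 894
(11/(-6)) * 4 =-22/3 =-7.33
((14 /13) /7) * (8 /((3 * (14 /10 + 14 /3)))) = 80 /1183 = 0.07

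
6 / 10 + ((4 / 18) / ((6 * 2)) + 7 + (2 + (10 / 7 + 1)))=22769 / 1890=12.05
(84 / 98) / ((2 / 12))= 36 / 7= 5.14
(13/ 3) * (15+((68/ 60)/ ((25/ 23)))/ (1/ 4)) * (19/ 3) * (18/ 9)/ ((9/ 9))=3551366/ 3375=1052.26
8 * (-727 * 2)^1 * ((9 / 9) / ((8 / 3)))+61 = -4301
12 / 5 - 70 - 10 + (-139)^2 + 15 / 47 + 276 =4587134 / 235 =19519.72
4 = 4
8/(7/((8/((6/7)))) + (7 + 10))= 0.45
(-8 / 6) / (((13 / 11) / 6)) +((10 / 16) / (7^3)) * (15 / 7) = -1689329 / 249704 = -6.77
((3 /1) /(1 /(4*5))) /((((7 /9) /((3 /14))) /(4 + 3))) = 810 /7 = 115.71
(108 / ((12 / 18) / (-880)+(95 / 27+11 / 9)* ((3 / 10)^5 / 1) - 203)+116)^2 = 373918410173161841296 / 28044901682786641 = 13332.85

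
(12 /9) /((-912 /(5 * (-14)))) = 0.10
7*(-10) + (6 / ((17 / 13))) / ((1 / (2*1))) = -60.82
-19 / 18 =-1.06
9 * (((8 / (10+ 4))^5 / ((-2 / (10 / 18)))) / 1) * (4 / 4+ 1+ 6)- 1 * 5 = -104515 / 16807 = -6.22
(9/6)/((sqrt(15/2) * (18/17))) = 17 * sqrt(30)/180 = 0.52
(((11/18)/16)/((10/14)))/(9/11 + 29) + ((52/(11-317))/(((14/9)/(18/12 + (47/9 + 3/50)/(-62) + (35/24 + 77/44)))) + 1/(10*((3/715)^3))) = 5054665372921231/3733689600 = 1353799.03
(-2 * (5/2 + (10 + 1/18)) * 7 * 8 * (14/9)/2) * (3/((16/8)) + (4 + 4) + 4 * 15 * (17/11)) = -99621704/891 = -111808.87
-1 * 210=-210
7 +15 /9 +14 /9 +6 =146 /9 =16.22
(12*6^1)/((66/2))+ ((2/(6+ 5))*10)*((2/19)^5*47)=59456456/27237089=2.18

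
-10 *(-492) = 4920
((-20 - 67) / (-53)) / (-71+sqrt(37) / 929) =-1777001419 / 76860417044 - 26941 * sqrt(37) / 76860417044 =-0.02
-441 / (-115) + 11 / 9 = 5234 / 1035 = 5.06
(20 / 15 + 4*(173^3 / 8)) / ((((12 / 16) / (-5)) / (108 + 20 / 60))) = -50482766750 / 27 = -1869732101.85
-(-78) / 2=39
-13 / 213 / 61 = -13 / 12993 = -0.00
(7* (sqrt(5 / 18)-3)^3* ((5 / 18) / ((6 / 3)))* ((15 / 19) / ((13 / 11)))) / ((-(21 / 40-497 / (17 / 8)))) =-1379125 / 16797729 + 11477125* sqrt(10) / 907077366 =-0.04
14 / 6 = 7 / 3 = 2.33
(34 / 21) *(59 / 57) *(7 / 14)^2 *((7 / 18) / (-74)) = -1003 / 455544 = -0.00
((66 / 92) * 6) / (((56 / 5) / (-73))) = -36135 / 1288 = -28.06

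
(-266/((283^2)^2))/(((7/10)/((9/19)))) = -180/6414247921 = -0.00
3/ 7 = 0.43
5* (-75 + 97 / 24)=-8515 / 24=-354.79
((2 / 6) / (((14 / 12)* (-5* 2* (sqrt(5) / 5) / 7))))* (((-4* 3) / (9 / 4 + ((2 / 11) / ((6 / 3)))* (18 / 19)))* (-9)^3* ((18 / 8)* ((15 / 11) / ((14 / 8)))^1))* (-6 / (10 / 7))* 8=47869056* sqrt(5) / 1085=98652.96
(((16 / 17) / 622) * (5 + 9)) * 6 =0.13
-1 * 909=-909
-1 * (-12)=12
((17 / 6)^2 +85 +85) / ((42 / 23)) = 147407 / 1512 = 97.49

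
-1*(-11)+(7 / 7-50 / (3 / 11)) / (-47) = 2098 / 141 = 14.88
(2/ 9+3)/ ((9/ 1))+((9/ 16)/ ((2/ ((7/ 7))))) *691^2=348084577/ 2592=134291.89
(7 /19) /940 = 7 /17860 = 0.00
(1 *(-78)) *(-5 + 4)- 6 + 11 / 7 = 515 / 7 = 73.57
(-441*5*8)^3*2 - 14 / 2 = -10978063488007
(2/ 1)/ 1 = 2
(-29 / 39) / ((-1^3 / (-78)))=-58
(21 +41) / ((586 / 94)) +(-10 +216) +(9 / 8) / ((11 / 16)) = 701266 / 3223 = 217.58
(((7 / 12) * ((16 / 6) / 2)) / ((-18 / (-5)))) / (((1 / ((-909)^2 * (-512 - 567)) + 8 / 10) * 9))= 1926203825 / 64192118238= 0.03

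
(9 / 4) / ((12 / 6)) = 9 / 8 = 1.12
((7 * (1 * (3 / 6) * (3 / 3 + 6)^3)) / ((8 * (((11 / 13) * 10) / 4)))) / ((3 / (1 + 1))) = 31213 / 660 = 47.29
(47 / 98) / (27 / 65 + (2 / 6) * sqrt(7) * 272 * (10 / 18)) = -60131565 / 5360736078782 + 3645837000 * sqrt(7) / 2680368039391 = 0.00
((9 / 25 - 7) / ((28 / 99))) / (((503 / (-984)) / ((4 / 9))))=1796784 / 88025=20.41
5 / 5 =1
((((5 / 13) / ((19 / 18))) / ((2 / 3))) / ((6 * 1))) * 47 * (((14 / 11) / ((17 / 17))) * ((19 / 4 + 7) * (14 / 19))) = 4870845 / 103246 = 47.18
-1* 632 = -632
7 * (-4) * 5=-140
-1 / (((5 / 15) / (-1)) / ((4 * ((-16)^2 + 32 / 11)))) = 34176 / 11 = 3106.91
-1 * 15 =-15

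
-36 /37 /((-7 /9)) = 324 /259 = 1.25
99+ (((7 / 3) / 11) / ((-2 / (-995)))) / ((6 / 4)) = 16766 / 99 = 169.35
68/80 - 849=-848.15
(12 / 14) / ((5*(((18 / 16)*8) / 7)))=2 / 15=0.13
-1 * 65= -65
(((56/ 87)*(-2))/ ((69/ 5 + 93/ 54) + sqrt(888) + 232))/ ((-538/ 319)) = 411678960/ 131560348901 - 3326400*sqrt(222)/ 131560348901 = 0.00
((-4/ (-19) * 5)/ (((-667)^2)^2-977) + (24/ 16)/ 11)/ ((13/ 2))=1410224327131/ 67220692923956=0.02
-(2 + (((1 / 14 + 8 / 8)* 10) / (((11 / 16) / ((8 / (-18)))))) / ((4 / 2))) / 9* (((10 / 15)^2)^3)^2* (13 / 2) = 0.01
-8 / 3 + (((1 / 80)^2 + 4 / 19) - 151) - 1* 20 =-63276743 / 364800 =-173.46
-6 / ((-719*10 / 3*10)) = 9 / 35950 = 0.00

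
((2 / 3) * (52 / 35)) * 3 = 104 / 35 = 2.97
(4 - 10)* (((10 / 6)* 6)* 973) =-58380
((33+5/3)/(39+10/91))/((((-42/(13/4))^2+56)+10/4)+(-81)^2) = 3198832/24491319003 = 0.00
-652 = -652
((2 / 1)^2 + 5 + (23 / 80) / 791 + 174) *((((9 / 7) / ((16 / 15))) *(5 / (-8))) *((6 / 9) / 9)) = -57901315 / 5669888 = -10.21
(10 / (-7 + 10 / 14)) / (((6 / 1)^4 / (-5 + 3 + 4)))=-35 / 14256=-0.00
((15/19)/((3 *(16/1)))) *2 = 5/152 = 0.03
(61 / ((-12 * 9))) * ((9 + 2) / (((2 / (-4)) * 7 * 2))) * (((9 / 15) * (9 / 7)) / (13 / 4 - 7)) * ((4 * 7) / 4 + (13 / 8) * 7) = -671 / 200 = -3.36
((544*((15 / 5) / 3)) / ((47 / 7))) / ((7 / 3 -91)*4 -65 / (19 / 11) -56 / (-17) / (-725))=-2675215200 / 12953318299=-0.21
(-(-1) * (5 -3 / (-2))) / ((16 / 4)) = 13 / 8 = 1.62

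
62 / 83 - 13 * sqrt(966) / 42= 62 / 83 - 13 * sqrt(966) / 42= -8.87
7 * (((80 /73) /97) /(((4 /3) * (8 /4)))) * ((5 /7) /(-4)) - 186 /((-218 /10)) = 13162485 /1543658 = 8.53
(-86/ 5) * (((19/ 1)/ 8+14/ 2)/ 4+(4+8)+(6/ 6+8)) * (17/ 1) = -6825.71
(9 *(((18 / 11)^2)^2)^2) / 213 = 33059881728 / 15219480551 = 2.17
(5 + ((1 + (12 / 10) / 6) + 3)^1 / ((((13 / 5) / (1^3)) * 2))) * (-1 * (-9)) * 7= 9513 / 26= 365.88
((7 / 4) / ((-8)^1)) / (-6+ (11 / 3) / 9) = 189 / 4832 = 0.04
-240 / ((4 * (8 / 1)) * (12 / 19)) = -95 / 8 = -11.88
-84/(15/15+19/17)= -39.67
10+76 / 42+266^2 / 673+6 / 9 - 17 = 1421941 / 14133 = 100.61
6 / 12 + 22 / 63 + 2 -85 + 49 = -4177 / 126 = -33.15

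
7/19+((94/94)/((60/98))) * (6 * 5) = 938/19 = 49.37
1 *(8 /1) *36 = 288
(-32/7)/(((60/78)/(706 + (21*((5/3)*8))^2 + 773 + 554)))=-16730064/35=-478001.83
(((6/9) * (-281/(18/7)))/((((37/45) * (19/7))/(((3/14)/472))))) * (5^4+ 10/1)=-6245225/663632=-9.41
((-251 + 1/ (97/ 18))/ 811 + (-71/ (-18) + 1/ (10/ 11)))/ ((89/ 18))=33525208/ 35006815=0.96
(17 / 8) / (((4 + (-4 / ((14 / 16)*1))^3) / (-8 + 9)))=-5831 / 251168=-0.02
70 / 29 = 2.41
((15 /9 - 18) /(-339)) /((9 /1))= 49 /9153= 0.01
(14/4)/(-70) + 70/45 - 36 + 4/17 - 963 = -3051613/3060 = -997.26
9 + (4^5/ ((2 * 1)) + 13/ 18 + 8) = 9535/ 18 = 529.72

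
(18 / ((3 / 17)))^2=10404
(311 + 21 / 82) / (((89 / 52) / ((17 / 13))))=867782 / 3649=237.81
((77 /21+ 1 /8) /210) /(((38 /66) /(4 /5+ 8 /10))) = 143 /2850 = 0.05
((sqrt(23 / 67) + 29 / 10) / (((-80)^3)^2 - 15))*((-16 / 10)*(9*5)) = -1044 / 1310719999925 - 72*sqrt(1541) / 17563647998995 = -0.00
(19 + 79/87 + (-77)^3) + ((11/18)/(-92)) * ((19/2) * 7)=-43847211883/96048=-456513.53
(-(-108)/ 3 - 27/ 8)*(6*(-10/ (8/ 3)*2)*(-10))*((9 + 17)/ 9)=84825/ 2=42412.50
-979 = -979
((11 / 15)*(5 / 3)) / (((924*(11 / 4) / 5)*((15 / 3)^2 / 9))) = 1 / 1155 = 0.00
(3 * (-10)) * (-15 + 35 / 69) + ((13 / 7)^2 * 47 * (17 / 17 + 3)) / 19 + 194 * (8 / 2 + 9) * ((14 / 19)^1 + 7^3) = 18573062870 / 21413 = 867373.23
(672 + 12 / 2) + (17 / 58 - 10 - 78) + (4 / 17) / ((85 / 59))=49486153 / 83810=590.46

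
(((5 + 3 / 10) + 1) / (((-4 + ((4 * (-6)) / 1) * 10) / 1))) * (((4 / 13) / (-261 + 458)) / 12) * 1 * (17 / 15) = -119 / 31244200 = -0.00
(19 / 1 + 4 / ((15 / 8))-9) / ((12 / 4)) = 182 / 45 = 4.04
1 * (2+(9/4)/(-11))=79/44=1.80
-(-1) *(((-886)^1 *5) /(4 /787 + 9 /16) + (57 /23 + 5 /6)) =-7801.72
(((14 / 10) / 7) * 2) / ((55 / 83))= 166 / 275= 0.60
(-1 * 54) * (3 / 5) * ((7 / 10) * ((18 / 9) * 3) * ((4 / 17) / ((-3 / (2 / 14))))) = 648 / 425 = 1.52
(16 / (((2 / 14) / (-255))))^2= 815673600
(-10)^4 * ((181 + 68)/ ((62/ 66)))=82170000/ 31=2650645.16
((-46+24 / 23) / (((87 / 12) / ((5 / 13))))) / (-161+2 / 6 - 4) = 31020 / 2141737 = 0.01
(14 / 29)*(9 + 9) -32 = -676 / 29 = -23.31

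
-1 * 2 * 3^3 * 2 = -108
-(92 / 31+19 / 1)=-681 / 31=-21.97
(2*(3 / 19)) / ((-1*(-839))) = 6 / 15941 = 0.00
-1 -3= -4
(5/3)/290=1/174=0.01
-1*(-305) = 305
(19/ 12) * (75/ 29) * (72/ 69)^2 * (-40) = -2736000/ 15341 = -178.35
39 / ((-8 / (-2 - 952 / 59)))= 20865 / 236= 88.41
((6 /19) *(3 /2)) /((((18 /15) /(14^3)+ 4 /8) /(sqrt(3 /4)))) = 30870 *sqrt(3) /65227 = 0.82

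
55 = 55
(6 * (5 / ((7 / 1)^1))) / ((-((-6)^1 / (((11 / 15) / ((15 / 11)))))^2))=-14641 / 425250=-0.03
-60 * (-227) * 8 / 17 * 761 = 82918560 / 17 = 4877562.35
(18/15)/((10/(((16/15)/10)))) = 8/625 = 0.01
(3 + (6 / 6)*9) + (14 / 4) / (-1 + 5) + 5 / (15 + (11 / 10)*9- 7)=18837 / 1432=13.15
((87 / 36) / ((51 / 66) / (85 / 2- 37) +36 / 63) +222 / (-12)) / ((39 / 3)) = -109303 / 94068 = -1.16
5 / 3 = 1.67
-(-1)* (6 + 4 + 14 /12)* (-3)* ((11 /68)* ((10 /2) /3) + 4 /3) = -7303 /136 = -53.70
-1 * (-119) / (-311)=-119 / 311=-0.38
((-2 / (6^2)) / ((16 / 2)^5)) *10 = -5 / 294912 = -0.00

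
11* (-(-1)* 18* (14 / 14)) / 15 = 66 / 5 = 13.20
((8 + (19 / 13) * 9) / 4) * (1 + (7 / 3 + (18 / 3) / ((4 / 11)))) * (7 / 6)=229075 / 1872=122.37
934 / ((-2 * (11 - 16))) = 467 / 5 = 93.40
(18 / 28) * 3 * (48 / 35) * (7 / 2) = 324 / 35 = 9.26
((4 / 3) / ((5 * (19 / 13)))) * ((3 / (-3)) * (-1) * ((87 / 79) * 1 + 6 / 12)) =6578 / 22515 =0.29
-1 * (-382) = 382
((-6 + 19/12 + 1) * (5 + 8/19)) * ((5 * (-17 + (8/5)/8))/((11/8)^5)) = 968654848/3059969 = 316.56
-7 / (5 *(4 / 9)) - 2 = -103 / 20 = -5.15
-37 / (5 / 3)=-111 / 5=-22.20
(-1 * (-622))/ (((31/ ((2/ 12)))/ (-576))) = -59712/ 31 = -1926.19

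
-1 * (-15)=15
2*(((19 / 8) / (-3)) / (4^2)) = -0.10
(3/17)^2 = 9/289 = 0.03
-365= -365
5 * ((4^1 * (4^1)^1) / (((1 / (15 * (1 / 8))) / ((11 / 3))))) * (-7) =-3850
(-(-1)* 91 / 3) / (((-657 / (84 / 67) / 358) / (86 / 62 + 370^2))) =-2836939.84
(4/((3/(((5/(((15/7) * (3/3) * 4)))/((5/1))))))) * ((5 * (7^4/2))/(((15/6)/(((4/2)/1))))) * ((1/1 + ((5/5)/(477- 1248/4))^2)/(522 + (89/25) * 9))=915174764/678768255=1.35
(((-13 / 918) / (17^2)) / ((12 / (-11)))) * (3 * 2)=143 / 530604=0.00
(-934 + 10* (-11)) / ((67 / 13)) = -13572 / 67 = -202.57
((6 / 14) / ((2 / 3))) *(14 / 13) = 9 / 13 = 0.69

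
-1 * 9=-9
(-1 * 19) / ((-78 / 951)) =6023 / 26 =231.65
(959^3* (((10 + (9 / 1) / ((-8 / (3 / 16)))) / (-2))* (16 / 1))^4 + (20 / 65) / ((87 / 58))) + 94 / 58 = 2458797202976180205423109 / 74121216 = 33172650634552193.60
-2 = -2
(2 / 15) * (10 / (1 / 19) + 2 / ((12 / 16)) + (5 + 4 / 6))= 238 / 9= 26.44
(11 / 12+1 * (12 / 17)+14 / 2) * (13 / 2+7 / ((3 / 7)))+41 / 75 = 6041303 / 30600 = 197.43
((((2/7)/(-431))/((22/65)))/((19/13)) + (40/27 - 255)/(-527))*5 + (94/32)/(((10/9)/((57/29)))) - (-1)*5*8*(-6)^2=60264424144951907/41630723275680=1447.59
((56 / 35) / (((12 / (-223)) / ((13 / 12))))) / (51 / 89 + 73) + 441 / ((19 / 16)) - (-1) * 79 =5037909031 / 11197080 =449.93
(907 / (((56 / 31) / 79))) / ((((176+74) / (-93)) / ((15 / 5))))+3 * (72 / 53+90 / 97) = -3185521795377 / 71974000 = -44259.34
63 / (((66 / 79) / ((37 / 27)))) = 103.34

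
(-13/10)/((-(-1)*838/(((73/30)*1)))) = -949/251400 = -0.00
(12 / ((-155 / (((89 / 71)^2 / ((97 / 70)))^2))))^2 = 544420784015464117305600 / 54938540087246723658355201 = 0.01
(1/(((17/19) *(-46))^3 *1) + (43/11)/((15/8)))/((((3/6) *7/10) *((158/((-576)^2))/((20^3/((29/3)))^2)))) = 2619762481499406336000000/305804649671213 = 8566784332.14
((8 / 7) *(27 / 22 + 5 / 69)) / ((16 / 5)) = 9865 / 21252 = 0.46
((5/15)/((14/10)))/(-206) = -5/4326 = -0.00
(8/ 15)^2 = 64/ 225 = 0.28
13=13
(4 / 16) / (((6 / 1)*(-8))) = -0.01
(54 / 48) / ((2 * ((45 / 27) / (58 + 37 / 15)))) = 8163 / 400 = 20.41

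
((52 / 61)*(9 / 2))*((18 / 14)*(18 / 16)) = 9477 / 1708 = 5.55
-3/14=-0.21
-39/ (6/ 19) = -123.50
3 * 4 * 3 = 36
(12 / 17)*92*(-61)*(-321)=1271613.18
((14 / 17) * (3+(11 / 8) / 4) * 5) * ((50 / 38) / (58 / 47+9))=4400375 / 2485808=1.77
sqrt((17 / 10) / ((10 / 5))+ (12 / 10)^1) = sqrt(205) / 10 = 1.43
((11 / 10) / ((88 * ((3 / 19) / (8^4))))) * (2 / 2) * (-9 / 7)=-14592 / 35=-416.91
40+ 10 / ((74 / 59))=1775 / 37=47.97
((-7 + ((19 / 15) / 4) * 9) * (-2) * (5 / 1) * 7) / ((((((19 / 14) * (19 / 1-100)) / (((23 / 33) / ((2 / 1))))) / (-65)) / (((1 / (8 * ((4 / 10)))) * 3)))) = 30400825 / 541728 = 56.12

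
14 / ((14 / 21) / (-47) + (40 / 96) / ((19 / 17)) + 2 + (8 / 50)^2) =31255000 / 5322777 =5.87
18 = 18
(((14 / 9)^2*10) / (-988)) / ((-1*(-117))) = -0.00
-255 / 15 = -17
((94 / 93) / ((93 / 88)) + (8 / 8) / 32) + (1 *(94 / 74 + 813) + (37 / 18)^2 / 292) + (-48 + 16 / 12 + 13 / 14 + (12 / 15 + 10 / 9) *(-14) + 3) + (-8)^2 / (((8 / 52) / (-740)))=-72314045403223019 / 235478365920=-307094.22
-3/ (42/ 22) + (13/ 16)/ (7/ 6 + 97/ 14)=-28009/ 19040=-1.47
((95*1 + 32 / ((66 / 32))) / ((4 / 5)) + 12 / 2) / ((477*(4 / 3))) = 359 / 1584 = 0.23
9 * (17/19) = 153/19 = 8.05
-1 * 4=-4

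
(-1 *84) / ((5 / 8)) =-672 / 5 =-134.40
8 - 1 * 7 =1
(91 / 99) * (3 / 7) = 13 / 33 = 0.39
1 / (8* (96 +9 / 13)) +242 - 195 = 472645 / 10056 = 47.00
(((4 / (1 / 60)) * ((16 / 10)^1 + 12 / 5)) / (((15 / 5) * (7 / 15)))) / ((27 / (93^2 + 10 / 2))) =13846400 / 63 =219784.13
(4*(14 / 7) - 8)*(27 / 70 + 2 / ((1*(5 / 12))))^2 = 0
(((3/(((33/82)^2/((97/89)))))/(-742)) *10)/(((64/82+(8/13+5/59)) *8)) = -0.02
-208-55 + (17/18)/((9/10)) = -261.95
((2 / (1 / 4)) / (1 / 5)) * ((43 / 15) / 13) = 344 / 39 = 8.82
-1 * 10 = -10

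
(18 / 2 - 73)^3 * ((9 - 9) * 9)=0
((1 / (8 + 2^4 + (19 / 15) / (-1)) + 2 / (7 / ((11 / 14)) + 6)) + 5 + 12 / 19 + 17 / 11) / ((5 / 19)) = 3907639 / 139810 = 27.95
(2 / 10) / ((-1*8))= -1 / 40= -0.02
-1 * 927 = -927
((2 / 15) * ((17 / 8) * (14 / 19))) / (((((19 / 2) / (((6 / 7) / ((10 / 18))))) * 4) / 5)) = 153 / 3610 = 0.04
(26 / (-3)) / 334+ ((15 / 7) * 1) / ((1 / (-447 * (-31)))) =104135264 / 3507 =29693.55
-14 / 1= -14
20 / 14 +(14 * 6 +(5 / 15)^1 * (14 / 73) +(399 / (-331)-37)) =23994542 / 507423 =47.29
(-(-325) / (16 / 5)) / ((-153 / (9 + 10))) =-30875 / 2448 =-12.61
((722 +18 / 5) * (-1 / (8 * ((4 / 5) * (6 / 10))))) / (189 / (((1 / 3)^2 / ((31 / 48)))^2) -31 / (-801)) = -38747040 / 1309371397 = -0.03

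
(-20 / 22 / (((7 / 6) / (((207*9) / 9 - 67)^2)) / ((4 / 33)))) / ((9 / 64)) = -14336000 / 1089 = -13164.37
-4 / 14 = -2 / 7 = -0.29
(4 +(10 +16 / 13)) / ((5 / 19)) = 57.88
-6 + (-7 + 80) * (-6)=-444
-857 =-857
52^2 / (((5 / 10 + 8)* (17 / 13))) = 70304 / 289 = 243.27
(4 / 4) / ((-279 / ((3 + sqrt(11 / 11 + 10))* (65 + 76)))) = -3.19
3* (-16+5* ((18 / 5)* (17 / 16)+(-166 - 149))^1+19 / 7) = -263619 / 56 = -4707.48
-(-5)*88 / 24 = 55 / 3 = 18.33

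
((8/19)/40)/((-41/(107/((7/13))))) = -1391/27265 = -0.05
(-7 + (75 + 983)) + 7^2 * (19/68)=72399/68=1064.69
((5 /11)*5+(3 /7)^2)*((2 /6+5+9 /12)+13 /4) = 5296 /231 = 22.93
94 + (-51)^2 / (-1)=-2507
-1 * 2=-2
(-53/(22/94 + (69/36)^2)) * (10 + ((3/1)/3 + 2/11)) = -832464/5489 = -151.66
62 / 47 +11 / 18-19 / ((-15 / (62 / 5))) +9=563371 / 21150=26.64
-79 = -79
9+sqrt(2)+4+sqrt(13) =sqrt(2)+sqrt(13)+13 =18.02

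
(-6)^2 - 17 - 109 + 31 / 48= -4289 / 48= -89.35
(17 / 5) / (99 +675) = 17 / 3870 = 0.00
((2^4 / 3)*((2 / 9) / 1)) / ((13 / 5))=160 / 351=0.46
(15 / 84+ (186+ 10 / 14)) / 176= 5233 / 4928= 1.06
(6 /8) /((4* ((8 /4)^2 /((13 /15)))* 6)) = 13 /1920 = 0.01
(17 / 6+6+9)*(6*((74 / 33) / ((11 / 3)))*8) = 63344 / 121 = 523.50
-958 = -958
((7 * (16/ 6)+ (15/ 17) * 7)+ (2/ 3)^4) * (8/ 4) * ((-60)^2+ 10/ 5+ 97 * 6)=288537008/ 1377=209540.31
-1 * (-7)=7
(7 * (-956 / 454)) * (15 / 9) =-16730 / 681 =-24.57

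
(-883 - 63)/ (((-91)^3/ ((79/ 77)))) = 6794/ 5274997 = 0.00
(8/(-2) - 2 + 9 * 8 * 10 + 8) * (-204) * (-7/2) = 515508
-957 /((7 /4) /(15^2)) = -123042.86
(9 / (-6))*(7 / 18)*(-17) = 119 / 12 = 9.92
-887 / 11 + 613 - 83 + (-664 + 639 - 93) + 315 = 7110 / 11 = 646.36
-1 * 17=-17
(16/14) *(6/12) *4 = 2.29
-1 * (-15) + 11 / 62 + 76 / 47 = 48939 / 2914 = 16.79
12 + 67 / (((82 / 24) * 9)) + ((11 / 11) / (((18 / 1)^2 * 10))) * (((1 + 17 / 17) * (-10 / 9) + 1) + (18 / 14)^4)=20351160919 / 1435269780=14.18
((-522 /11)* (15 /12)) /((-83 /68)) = 44370 /913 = 48.60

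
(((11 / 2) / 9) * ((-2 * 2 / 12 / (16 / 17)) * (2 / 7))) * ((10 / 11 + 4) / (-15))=17 / 840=0.02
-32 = -32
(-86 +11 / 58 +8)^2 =6054.45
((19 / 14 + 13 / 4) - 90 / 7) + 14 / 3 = -43 / 12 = -3.58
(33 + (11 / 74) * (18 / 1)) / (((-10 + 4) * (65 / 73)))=-3212 / 481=-6.68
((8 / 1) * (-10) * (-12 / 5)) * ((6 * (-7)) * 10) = -80640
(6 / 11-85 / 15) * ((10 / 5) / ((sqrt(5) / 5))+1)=-28.02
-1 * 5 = -5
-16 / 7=-2.29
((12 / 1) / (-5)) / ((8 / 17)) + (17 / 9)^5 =11187071 / 590490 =18.95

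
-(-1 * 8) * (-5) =-40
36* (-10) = -360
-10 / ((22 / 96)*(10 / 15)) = -65.45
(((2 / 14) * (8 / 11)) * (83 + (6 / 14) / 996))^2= 148830837796 / 2001399169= 74.36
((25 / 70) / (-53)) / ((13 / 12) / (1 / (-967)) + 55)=30 / 4418981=0.00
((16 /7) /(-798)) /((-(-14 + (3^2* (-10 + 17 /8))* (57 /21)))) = -64 /4611243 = -0.00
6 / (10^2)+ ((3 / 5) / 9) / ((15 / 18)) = 7 / 50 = 0.14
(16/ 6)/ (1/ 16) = 128/ 3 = 42.67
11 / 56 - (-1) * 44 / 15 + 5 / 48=1811 / 560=3.23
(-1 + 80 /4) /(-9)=-2.11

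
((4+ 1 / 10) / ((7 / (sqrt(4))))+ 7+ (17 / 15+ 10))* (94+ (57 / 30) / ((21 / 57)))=14069407 / 7350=1914.21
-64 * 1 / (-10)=32 / 5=6.40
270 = 270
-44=-44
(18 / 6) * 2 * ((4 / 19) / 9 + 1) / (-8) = -175 / 228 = -0.77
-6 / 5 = -1.20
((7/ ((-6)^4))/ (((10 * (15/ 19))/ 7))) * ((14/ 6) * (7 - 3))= 6517/ 145800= 0.04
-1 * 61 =-61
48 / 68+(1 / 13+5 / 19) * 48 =71508 / 4199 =17.03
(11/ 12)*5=55/ 12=4.58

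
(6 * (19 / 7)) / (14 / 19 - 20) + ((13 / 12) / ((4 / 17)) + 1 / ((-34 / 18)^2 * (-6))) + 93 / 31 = 39757607 / 5923344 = 6.71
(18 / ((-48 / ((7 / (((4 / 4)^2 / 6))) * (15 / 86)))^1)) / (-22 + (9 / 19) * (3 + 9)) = 3591 / 21328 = 0.17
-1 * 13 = -13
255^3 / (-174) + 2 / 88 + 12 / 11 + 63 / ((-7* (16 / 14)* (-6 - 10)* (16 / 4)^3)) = -249027213695 / 2613248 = -95294.14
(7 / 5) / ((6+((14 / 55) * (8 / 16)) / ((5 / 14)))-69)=-55 / 2461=-0.02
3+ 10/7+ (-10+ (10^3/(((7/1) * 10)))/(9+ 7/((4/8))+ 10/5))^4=18985369/2401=7907.28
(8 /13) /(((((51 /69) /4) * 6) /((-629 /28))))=-3404 /273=-12.47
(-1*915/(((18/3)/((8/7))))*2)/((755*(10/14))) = -488/755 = -0.65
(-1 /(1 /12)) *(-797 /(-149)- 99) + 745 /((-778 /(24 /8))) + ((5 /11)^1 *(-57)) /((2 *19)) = 1120.26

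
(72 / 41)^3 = 373248 / 68921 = 5.42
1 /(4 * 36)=1 /144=0.01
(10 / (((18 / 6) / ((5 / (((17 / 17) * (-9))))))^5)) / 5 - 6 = -86099692 / 14348907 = -6.00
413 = 413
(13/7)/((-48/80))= -65/21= -3.10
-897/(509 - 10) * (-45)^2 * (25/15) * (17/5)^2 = -34996455/499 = -70133.18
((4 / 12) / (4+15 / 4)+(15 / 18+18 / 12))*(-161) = -35581 / 93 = -382.59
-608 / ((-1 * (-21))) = -608 / 21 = -28.95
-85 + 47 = -38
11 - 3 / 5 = 52 / 5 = 10.40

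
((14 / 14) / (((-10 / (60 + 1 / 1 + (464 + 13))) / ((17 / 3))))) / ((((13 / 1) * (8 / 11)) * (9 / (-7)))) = 25.08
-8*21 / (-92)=42 / 23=1.83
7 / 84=1 / 12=0.08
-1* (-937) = 937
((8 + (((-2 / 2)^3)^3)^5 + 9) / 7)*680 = 10880 / 7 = 1554.29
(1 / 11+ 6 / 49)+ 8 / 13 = 5807 / 7007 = 0.83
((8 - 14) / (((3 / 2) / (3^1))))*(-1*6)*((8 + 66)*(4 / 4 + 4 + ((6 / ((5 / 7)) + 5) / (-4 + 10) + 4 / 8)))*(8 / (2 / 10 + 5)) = 824064 / 13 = 63389.54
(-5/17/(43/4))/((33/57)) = -380/8041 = -0.05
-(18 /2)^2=-81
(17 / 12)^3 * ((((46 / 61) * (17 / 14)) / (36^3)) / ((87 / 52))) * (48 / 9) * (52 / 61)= 324646127 / 2140964629776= 0.00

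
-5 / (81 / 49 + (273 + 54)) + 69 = 68.98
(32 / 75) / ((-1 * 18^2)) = -8 / 6075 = -0.00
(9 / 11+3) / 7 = 0.55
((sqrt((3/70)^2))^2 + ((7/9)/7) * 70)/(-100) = -343081/4410000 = -0.08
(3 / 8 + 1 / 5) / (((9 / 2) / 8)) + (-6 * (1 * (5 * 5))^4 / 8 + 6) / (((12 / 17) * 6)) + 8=-99594343 / 1440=-69162.74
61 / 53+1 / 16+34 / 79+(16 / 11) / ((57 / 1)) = 70118993 / 42003984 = 1.67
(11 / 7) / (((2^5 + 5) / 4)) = 44 / 259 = 0.17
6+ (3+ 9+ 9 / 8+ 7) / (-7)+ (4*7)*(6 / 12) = 17.12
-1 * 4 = -4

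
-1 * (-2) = 2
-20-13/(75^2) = -112513/5625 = -20.00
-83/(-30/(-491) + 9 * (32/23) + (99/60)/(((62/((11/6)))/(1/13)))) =-30219164560/4582605973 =-6.59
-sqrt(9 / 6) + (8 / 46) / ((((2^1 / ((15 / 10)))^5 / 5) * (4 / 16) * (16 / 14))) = 8505 / 11776 - sqrt(6) / 2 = -0.50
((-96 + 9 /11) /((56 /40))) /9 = -1745 /231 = -7.55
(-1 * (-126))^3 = 2000376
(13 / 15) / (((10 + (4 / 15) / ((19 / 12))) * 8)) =247 / 23184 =0.01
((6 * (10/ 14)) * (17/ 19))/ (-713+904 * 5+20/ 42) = 1530/ 1519183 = 0.00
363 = 363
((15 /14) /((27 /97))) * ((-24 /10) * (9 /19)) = -582 /133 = -4.38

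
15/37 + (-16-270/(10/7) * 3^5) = -1699876/37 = -45942.59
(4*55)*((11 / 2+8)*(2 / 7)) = 5940 / 7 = 848.57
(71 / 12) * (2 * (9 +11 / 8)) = 5893 / 48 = 122.77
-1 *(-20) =20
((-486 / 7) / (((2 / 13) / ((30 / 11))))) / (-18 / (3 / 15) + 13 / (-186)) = 17627220 / 1289981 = 13.66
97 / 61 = 1.59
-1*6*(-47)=282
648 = 648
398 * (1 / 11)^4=398 / 14641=0.03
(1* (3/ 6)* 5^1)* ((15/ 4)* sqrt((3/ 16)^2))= 225/ 128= 1.76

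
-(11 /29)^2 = -121 /841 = -0.14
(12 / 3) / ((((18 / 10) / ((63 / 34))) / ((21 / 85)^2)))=0.25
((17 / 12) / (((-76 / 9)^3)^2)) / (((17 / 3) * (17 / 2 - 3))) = 531441 / 4239398428672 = 0.00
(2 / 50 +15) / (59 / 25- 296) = -376 / 7341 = -0.05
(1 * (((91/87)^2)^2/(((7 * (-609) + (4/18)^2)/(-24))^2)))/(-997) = -3199433380416/84077113089539464957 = -0.00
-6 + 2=-4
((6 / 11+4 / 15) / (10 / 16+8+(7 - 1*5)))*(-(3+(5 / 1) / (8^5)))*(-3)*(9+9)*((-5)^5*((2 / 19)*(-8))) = 7410040875 / 227392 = 32587.08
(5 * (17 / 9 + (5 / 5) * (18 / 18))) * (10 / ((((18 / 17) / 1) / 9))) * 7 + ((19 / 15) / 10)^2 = 8594.46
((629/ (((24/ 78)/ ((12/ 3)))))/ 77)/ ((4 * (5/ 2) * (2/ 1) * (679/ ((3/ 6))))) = 8177/ 2091320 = 0.00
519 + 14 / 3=1571 / 3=523.67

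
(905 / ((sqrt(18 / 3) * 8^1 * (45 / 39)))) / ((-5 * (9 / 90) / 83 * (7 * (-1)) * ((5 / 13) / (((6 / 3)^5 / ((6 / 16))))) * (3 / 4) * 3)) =324977536 * sqrt(6) / 8505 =93595.43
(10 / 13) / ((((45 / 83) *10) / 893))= 74119 / 585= 126.70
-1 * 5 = -5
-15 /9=-5 /3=-1.67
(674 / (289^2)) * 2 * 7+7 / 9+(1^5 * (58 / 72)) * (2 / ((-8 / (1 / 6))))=61856707 / 72162144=0.86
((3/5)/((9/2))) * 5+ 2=8/3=2.67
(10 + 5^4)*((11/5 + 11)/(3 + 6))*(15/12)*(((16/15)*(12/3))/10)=22352/45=496.71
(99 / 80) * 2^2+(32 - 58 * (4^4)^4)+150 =-4982162059621 / 20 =-249108102981.05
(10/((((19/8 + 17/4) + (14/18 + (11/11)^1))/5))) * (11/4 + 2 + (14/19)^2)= 1375740/43681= 31.50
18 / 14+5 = 6.29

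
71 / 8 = 8.88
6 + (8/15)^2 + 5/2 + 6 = 6653/450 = 14.78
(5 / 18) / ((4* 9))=5 / 648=0.01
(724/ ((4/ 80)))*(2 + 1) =43440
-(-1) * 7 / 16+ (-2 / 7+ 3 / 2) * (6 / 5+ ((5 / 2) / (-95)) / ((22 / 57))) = 11161 / 6160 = 1.81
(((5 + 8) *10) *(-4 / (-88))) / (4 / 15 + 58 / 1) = 975 / 9614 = 0.10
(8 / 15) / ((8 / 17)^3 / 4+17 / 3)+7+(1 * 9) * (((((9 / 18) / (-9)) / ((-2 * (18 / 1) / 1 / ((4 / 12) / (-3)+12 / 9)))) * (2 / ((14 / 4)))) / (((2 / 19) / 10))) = 3813163811 / 475741350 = 8.02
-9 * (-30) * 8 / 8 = 270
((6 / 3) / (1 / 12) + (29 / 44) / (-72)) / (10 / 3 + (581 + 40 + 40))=76003 / 2104608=0.04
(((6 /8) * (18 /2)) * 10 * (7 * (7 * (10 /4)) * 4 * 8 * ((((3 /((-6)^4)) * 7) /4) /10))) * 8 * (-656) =-562520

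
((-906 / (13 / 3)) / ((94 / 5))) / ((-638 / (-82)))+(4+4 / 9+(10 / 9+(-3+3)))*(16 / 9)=133361005 / 15787629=8.45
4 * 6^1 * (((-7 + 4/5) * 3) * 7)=-15624/5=-3124.80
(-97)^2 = 9409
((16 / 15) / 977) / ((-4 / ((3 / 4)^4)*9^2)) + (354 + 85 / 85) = 355.00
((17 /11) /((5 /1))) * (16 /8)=0.62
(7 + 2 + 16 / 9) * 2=194 / 9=21.56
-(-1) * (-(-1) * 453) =453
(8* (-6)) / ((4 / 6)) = -72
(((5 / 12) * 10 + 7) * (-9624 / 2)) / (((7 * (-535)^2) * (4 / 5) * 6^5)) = -26867 / 6231919680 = -0.00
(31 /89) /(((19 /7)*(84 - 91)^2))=31 /11837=0.00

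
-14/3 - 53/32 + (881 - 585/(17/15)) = 585073/1632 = 358.50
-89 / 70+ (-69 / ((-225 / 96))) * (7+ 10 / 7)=86403 / 350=246.87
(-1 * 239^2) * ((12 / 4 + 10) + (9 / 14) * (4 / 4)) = -10910111 / 14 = -779293.64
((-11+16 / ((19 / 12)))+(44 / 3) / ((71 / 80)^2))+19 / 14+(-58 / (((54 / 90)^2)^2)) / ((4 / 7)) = -41495524846 / 54306693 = -764.10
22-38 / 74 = 795 / 37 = 21.49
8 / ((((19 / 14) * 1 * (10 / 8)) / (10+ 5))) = 1344 / 19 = 70.74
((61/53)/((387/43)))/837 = 61/399249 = 0.00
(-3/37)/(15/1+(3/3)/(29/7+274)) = -5841/1080844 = -0.01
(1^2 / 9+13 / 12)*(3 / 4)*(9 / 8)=129 / 128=1.01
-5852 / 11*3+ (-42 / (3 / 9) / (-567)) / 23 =-330370 / 207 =-1595.99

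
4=4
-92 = -92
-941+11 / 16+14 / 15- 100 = -249451 / 240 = -1039.38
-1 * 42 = -42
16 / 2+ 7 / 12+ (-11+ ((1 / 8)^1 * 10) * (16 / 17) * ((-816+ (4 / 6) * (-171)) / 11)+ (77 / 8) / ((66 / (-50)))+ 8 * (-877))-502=-34230755 / 4488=-7627.17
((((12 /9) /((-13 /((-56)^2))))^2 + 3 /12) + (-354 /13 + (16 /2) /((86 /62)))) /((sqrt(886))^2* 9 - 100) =27058983331 /2059932888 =13.14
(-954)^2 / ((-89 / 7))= -6370812 / 89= -71582.16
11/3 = 3.67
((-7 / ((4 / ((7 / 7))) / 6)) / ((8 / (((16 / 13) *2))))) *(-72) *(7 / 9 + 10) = 32592 / 13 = 2507.08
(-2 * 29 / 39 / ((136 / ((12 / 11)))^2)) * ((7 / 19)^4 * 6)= -0.00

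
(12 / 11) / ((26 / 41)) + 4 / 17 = 1.96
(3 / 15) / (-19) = -1 / 95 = -0.01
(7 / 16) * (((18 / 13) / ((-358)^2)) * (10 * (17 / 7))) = 765 / 6664528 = 0.00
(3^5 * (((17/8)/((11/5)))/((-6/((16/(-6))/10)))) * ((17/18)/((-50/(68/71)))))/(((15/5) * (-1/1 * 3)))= 0.02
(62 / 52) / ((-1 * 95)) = -31 / 2470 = -0.01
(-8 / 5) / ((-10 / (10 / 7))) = 8 / 35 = 0.23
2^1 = 2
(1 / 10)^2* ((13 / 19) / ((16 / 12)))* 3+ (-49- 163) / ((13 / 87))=-140172879 / 98800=-1418.75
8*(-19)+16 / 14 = -1056 / 7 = -150.86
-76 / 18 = -38 / 9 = -4.22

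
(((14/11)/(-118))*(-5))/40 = 7/5192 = 0.00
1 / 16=0.06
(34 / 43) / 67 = 34 / 2881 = 0.01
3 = 3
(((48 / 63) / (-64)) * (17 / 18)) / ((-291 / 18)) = 17 / 24444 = 0.00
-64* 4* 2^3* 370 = -757760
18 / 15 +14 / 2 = 8.20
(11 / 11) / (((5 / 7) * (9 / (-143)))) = -1001 / 45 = -22.24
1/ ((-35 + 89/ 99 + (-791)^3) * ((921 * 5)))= -33/ 75209561195675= -0.00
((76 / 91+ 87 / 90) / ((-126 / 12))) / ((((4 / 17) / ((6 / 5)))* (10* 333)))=-83623 / 318181500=-0.00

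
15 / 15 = 1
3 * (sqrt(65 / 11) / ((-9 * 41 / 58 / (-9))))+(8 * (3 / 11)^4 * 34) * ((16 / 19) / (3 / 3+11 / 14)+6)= 20.05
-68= -68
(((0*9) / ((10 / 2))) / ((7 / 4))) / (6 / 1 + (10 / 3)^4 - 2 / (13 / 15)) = 0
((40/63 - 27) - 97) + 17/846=-123.34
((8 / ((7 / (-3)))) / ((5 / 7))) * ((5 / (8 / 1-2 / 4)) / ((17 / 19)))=-304 / 85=-3.58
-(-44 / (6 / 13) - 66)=484 / 3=161.33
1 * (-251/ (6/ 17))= -4267/ 6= -711.17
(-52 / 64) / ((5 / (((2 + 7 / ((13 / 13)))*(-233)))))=340.76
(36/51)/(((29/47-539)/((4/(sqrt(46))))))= -141*sqrt(46)/1236733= -0.00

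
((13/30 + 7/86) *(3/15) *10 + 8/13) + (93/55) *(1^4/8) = 1.86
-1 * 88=-88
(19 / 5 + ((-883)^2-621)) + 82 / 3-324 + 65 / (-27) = 105134318 / 135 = 778772.73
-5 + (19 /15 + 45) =619 /15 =41.27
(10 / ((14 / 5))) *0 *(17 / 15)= 0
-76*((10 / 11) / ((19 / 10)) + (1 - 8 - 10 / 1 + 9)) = 6288 / 11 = 571.64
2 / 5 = 0.40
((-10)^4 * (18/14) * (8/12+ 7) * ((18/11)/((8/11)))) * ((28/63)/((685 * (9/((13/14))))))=299000/20139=14.85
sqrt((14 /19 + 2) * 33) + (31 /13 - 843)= -10928 /13 + 2 * sqrt(8151) /19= -831.11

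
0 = 0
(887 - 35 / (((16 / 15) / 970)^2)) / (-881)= 1852340107 / 56384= 32852.23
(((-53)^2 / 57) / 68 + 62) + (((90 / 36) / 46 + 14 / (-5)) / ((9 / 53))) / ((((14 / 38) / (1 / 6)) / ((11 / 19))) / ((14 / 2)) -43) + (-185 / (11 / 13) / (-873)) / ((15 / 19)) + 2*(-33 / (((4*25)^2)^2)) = 316950027127011017929 / 4997415124350000000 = 63.42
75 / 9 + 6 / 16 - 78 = -1663 / 24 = -69.29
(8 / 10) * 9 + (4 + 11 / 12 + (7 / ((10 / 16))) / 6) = 839 / 60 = 13.98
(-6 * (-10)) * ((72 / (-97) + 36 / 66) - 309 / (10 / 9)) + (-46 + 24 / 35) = -625271932 / 37345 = -16743.12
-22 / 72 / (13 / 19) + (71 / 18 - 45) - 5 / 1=-21763 / 468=-46.50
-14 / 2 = -7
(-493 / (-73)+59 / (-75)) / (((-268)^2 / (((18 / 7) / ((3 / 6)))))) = 24501 / 57346975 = 0.00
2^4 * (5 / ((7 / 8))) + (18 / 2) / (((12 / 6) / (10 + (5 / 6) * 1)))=3925 / 28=140.18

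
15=15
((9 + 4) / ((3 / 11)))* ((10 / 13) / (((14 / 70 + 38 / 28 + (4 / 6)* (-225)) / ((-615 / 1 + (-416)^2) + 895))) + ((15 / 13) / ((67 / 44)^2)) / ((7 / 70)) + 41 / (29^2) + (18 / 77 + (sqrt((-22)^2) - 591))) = -57408336019363906 / 823800859539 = -69687.15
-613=-613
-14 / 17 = -0.82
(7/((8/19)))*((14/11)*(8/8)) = 931/44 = 21.16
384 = 384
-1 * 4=-4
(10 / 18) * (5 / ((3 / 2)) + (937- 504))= 6545 / 27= 242.41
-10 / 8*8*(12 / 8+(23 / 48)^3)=-890275 / 55296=-16.10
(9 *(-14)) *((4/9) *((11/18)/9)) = -3.80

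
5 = 5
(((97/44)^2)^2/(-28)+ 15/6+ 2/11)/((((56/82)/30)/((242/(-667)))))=-118644972825/4049554432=-29.30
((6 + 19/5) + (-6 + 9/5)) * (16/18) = 224/45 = 4.98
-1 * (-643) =643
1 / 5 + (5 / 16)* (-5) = -109 / 80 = -1.36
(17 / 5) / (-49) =-17 / 245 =-0.07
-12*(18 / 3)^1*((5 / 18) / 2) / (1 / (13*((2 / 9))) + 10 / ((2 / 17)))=-260 / 2219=-0.12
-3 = -3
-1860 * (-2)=3720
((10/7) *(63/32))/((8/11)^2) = 5445/1024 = 5.32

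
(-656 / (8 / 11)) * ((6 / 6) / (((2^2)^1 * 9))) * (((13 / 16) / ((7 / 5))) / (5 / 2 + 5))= -5863 / 3024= -1.94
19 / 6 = 3.17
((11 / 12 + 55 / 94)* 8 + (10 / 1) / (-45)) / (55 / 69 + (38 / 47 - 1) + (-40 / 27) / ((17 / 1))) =1462731 / 64313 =22.74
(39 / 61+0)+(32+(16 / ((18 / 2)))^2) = 176887 / 4941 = 35.80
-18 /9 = -2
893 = 893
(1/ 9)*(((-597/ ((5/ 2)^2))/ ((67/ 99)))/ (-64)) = 6567/ 26800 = 0.25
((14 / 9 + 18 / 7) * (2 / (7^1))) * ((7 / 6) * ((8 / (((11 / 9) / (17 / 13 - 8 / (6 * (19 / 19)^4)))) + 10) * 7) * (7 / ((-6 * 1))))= -98420 / 891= -110.46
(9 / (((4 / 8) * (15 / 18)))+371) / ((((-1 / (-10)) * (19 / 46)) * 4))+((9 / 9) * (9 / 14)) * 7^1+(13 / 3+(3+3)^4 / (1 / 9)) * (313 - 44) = 358092517 / 114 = 3141162.43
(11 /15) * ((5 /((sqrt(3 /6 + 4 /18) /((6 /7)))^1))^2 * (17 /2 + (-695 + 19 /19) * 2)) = -16388460 /637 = -25727.57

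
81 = 81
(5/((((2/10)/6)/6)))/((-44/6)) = -122.73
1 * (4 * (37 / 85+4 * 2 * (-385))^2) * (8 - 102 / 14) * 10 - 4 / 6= 1644476832010 / 6069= 270963392.98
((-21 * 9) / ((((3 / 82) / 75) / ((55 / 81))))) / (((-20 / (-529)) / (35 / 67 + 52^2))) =-2521821781325 / 134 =-18819565532.28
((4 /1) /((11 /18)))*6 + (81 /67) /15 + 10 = 181867 /3685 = 49.35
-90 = -90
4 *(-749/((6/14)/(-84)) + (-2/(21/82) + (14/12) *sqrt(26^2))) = 12333428/21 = 587306.10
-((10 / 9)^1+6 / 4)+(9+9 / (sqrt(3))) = 3 * sqrt(3)+115 / 18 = 11.59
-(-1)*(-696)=-696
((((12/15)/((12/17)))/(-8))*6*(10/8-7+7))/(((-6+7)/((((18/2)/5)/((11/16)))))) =-153/55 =-2.78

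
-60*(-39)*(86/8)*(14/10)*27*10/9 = 1056510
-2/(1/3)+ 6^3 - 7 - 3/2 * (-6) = 212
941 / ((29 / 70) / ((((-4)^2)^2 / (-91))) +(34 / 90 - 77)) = -21680640 / 1768769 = -12.26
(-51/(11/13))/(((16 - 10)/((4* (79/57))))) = -55.69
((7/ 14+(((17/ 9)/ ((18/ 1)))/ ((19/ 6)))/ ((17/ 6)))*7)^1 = 1225/ 342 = 3.58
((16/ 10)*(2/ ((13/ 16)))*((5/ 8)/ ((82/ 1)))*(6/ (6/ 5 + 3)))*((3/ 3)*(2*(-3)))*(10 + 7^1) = -16320/ 3731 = -4.37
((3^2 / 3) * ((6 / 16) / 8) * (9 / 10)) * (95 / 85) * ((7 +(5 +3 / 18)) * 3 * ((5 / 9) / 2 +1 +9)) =461871 / 8704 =53.06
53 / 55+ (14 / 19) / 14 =1062 / 1045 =1.02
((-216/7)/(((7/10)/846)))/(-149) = 1827360/7301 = 250.29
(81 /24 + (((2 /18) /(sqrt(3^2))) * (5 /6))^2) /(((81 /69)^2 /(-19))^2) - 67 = 16031985390461 /27894275208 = 574.74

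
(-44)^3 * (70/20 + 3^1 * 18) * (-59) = 288986720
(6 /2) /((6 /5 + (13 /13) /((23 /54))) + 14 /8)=1380 /2437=0.57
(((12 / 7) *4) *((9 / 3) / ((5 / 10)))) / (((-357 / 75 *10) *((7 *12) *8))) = -15 / 11662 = -0.00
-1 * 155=-155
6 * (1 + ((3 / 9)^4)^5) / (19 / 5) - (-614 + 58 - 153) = 15691692065977 / 22082967873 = 710.58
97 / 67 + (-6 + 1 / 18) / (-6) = 17645 / 7236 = 2.44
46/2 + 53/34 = 835/34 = 24.56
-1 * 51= -51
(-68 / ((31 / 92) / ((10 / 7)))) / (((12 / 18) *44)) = -9.83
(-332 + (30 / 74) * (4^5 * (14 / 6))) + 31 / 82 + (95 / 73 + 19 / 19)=141599659 / 221482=639.33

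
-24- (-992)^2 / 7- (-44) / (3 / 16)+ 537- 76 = -2938087 / 21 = -139908.90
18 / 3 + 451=457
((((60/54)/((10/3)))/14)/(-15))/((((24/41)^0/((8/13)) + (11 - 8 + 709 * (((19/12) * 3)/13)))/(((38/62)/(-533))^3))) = 27436/2997428785721324955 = 0.00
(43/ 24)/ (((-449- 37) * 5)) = -43/ 58320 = -0.00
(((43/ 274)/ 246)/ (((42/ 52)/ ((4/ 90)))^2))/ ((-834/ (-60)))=58136/ 418344526845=0.00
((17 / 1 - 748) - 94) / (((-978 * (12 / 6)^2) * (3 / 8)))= 275 / 489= 0.56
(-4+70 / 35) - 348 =-350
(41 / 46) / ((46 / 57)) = 2337 / 2116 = 1.10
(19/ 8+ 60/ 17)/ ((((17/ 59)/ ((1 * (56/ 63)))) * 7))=47377/ 18207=2.60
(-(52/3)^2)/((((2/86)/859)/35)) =-3495717680/9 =-388413075.56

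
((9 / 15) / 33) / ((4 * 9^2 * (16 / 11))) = 1 / 25920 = 0.00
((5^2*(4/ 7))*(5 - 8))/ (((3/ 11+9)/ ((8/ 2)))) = -2200/ 119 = -18.49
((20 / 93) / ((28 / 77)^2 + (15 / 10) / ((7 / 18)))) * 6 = 33880 / 104749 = 0.32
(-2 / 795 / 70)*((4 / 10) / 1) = -2 / 139125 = -0.00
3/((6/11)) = 11/2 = 5.50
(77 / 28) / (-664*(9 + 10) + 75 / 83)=-0.00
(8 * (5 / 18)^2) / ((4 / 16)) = 200 / 81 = 2.47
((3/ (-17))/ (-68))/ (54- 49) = 3/ 5780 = 0.00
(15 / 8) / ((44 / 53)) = 795 / 352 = 2.26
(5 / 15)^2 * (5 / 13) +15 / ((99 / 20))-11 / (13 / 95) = -99500 / 1287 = -77.31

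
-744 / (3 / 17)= -4216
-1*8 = -8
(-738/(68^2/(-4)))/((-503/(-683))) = 252027/290734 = 0.87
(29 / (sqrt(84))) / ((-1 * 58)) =-sqrt(21) / 84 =-0.05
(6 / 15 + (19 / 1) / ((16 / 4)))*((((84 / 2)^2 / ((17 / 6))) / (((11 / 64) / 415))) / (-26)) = -723860928 / 2431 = -297762.62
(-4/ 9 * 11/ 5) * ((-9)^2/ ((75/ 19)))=-20.06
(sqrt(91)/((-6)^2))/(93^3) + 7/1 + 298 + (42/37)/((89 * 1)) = sqrt(91)/28956852 + 1004407/3293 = 305.01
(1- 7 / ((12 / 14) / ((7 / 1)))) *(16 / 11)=-2696 / 33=-81.70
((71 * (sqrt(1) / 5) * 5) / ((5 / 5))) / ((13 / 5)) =355 / 13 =27.31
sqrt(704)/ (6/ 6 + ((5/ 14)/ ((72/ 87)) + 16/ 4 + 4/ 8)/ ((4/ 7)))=1536* sqrt(11)/ 1849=2.76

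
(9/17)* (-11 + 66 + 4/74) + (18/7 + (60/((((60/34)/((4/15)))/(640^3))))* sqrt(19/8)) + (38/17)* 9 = 228231/4403 + 1782579200* sqrt(38)/3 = 3662852112.46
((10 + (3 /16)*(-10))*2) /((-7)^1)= -2.32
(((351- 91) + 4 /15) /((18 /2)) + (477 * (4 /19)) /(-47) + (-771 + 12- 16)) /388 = -90201433 /46775340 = -1.93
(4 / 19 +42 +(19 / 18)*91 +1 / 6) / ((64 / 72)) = 2959 / 19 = 155.74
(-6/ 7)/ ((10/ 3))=-9/ 35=-0.26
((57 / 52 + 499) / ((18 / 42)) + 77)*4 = 194047 / 39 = 4975.56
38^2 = 1444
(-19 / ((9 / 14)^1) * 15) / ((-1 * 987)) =0.45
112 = 112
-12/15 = -4/5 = -0.80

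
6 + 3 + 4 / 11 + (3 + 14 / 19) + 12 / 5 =16198 / 1045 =15.50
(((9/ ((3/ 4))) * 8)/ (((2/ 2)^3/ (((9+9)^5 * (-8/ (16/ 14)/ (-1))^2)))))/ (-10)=-888852787.20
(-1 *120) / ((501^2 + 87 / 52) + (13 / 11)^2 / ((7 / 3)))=-1761760 / 3685062699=-0.00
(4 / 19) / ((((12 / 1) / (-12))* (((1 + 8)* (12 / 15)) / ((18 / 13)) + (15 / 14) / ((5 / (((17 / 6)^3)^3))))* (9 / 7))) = -731566080 / 11289080715727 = -0.00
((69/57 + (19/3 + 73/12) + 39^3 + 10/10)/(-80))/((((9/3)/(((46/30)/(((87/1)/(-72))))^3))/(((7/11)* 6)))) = 18434751013168/9557439375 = 1928.84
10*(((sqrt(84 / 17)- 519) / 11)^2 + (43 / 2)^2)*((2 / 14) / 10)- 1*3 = 21947489 / 57596- 2076*sqrt(357) / 14399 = 378.34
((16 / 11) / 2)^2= 64 / 121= 0.53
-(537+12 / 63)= -11281 / 21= -537.19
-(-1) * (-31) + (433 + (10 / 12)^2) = 14497 / 36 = 402.69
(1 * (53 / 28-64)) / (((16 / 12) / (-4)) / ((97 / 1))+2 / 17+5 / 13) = -111836829 / 898240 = -124.51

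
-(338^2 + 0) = -114244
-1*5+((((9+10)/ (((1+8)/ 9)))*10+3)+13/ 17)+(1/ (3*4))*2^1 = 19271/ 102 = 188.93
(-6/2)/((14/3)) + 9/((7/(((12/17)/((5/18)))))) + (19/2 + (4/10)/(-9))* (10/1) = 1040797/10710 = 97.18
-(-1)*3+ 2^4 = 19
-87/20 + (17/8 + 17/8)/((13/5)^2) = -3.72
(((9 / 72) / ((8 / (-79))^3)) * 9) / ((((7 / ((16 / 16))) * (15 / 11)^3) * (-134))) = 656234909 / 1440768000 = 0.46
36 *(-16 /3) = -192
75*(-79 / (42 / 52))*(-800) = 41080000 / 7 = 5868571.43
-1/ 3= -0.33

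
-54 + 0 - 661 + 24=-691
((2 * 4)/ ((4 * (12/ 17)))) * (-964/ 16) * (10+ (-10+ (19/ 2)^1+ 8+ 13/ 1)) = -249917/ 48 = -5206.60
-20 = -20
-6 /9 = -2 /3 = -0.67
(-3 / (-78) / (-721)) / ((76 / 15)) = -15 / 1424696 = -0.00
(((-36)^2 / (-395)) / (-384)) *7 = 189 / 3160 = 0.06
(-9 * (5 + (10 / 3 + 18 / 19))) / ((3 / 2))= -1058 / 19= -55.68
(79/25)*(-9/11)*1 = -711/275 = -2.59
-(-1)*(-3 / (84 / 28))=-1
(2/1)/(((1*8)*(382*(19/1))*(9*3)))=1/783864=0.00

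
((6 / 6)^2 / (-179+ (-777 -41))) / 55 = -0.00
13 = 13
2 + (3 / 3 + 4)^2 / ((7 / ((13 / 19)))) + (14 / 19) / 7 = 605 / 133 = 4.55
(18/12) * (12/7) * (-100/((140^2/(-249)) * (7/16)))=17928/2401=7.47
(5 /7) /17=0.04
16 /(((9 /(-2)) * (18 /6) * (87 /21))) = -224 /783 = -0.29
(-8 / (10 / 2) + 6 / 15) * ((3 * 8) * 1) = -144 / 5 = -28.80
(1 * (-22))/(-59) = 22/59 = 0.37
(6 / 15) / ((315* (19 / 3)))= 0.00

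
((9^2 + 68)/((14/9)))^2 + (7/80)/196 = 143862487/15680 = 9174.90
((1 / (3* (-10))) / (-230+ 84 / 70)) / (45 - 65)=-1 / 137280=-0.00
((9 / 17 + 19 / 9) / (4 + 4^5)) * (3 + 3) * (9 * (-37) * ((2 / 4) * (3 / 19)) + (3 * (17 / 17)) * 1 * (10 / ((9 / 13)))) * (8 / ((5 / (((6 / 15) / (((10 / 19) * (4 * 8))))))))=196243 / 19660500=0.01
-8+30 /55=-7.45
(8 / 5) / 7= 8 / 35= 0.23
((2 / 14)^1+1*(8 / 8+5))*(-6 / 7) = -258 / 49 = -5.27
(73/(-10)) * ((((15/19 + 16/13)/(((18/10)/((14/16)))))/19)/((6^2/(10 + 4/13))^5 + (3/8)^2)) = -1377068203635292/1897010946072770463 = -0.00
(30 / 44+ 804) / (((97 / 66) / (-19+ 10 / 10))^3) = -1478285.47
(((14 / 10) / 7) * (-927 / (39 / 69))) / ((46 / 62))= -28737 / 65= -442.11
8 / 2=4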